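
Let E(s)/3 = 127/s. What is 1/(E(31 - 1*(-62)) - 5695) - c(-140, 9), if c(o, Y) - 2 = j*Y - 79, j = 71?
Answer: -99146947/176418 ≈ -562.00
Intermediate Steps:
c(o, Y) = -77 + 71*Y (c(o, Y) = 2 + (71*Y - 79) = 2 + (-79 + 71*Y) = -77 + 71*Y)
E(s) = 381/s (E(s) = 3*(127/s) = 381/s)
1/(E(31 - 1*(-62)) - 5695) - c(-140, 9) = 1/(381/(31 - 1*(-62)) - 5695) - (-77 + 71*9) = 1/(381/(31 + 62) - 5695) - (-77 + 639) = 1/(381/93 - 5695) - 1*562 = 1/(381*(1/93) - 5695) - 562 = 1/(127/31 - 5695) - 562 = 1/(-176418/31) - 562 = -31/176418 - 562 = -99146947/176418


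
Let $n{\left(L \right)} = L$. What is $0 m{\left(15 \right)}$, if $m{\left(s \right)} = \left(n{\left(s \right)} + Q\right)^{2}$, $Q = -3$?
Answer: $0$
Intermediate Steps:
$m{\left(s \right)} = \left(-3 + s\right)^{2}$ ($m{\left(s \right)} = \left(s - 3\right)^{2} = \left(-3 + s\right)^{2}$)
$0 m{\left(15 \right)} = 0 \left(-3 + 15\right)^{2} = 0 \cdot 12^{2} = 0 \cdot 144 = 0$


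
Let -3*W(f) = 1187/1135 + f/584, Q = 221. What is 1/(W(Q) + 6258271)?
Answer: 662840/4148232034959 ≈ 1.5979e-7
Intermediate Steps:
W(f) = -1187/3405 - f/1752 (W(f) = -(1187/1135 + f/584)/3 = -1187/3405 - f/1752)
1/(W(Q) + 6258271) = 1/((-1187/3405 - 1/1752*221) + 6258271) = 1/((-1187/3405 - 221/1752) + 6258271) = 1/(-314681/662840 + 6258271) = 1/(4148232034959/662840) = 662840/4148232034959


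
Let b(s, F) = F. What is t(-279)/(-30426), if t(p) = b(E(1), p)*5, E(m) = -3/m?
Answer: 465/10142 ≈ 0.045849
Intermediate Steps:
t(p) = 5*p (t(p) = p*5 = 5*p)
t(-279)/(-30426) = (5*(-279))/(-30426) = -1395*(-1/30426) = 465/10142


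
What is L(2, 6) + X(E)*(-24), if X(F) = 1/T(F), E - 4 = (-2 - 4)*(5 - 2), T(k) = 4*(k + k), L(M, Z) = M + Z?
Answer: 115/14 ≈ 8.2143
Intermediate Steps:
T(k) = 8*k (T(k) = 4*(2*k) = 8*k)
E = -14 (E = 4 + (-2 - 4)*(5 - 2) = 4 - 6*3 = 4 - 18 = -14)
X(F) = 1/(8*F)
L(2, 6) + X(E)*(-24) = (2 + 6) + ((⅛)/(-14))*(-24) = 8 + ((⅛)*(-1/14))*(-24) = 8 - 1/112*(-24) = 8 + 3/14 = 115/14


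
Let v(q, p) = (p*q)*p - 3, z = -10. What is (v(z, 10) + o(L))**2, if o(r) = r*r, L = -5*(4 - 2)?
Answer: 815409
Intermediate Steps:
v(q, p) = -3 + q*p**2 (v(q, p) = q*p**2 - 3 = -3 + q*p**2)
L = -10 (L = -5*2 = -10)
o(r) = r**2
(v(z, 10) + o(L))**2 = ((-3 - 10*10**2) + (-10)**2)**2 = ((-3 - 10*100) + 100)**2 = ((-3 - 1000) + 100)**2 = (-1003 + 100)**2 = (-903)**2 = 815409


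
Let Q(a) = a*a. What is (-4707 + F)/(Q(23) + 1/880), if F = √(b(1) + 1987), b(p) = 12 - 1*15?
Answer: -4142160/465521 + 7040*√31/465521 ≈ -8.8137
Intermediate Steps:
Q(a) = a²
b(p) = -3 (b(p) = 12 - 15 = -3)
F = 8*√31 (F = √(-3 + 1987) = √1984 = 8*√31 ≈ 44.542)
(-4707 + F)/(Q(23) + 1/880) = (-4707 + 8*√31)/(23² + 1/880) = (-4707 + 8*√31)/(529 + 1/880) = (-4707 + 8*√31)/(465521/880) = (-4707 + 8*√31)*(880/465521) = -4142160/465521 + 7040*√31/465521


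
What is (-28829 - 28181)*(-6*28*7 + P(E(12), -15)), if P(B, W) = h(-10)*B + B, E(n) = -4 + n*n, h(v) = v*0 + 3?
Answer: 35118160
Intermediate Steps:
h(v) = 3 (h(v) = 0 + 3 = 3)
E(n) = -4 + n**2
P(B, W) = 4*B (P(B, W) = 3*B + B = 4*B)
(-28829 - 28181)*(-6*28*7 + P(E(12), -15)) = (-28829 - 28181)*(-6*28*7 + 4*(-4 + 12**2)) = -57010*(-168*7 + 4*(-4 + 144)) = -57010*(-1176 + 4*140) = -57010*(-1176 + 560) = -57010*(-616) = 35118160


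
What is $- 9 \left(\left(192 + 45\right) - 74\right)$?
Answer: $-1467$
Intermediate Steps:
$- 9 \left(\left(192 + 45\right) - 74\right) = - 9 \left(237 - 74\right) = \left(-9\right) 163 = -1467$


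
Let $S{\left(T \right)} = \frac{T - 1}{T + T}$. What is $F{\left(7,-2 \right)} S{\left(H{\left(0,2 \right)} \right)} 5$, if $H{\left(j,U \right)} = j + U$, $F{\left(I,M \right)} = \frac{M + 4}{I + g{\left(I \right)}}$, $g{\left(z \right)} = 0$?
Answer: $\frac{5}{14} \approx 0.35714$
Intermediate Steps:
$F{\left(I,M \right)} = \frac{4 + M}{I}$ ($F{\left(I,M \right)} = \frac{M + 4}{I + 0} = \frac{4 + M}{I}$)
$H{\left(j,U \right)} = U + j$
$S{\left(T \right)} = \frac{-1 + T}{2 T}$
$F{\left(7,-2 \right)} S{\left(H{\left(0,2 \right)} \right)} 5 = \frac{4 - 2}{7} \frac{-1 + \left(2 + 0\right)}{2 \left(2 + 0\right)} 5 = \frac{1}{7} \cdot 2 \frac{-1 + 2}{2 \cdot 2} \cdot 5 = \frac{2 \cdot \frac{1}{2} \cdot \frac{1}{2} \cdot 1}{7} \cdot 5 = \frac{2}{7} \cdot \frac{1}{4} \cdot 5 = \frac{1}{14} \cdot 5 = \frac{5}{14}$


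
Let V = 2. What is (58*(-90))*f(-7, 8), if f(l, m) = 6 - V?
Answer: -20880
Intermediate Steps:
f(l, m) = 4 (f(l, m) = 6 - 1*2 = 6 - 2 = 4)
(58*(-90))*f(-7, 8) = (58*(-90))*4 = -5220*4 = -20880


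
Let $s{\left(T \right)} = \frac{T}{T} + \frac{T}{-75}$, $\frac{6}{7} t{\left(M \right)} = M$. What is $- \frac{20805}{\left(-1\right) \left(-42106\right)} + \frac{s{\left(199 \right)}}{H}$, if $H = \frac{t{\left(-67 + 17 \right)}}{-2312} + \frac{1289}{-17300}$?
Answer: $\frac{2057577280489}{62243236606} \approx 33.057$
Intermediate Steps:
$t{\left(M \right)} = \frac{7 M}{6}$
$H = - \frac{1478251}{29998200}$ ($H = \frac{\frac{7}{6} \left(-67 + 17\right)}{-2312} + \frac{1289}{-17300} = \frac{7}{6} \left(-50\right) \left(- \frac{1}{2312}\right) + 1289 \left(- \frac{1}{17300}\right) = \left(- \frac{175}{3}\right) \left(- \frac{1}{2312}\right) - \frac{1289}{17300} = \frac{175}{6936} - \frac{1289}{17300} = - \frac{1478251}{29998200} \approx -0.049278$)
$s{\left(T \right)} = 1 - \frac{T}{75}$ ($s{\left(T \right)} = 1 + T \left(- \frac{1}{75}\right) = 1 - \frac{T}{75}$)
$- \frac{20805}{\left(-1\right) \left(-42106\right)} + \frac{s{\left(199 \right)}}{H} = - \frac{20805}{\left(-1\right) \left(-42106\right)} + \frac{1 - \frac{199}{75}}{- \frac{1478251}{29998200}} = - \frac{20805}{42106} + \left(1 - \frac{199}{75}\right) \left(- \frac{29998200}{1478251}\right) = \left(-20805\right) \frac{1}{42106} - - \frac{49597024}{1478251} = - \frac{20805}{42106} + \frac{49597024}{1478251} = \frac{2057577280489}{62243236606}$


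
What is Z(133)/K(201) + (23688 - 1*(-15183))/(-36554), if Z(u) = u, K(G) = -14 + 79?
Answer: 333581/339430 ≈ 0.98277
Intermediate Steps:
K(G) = 65
Z(133)/K(201) + (23688 - 1*(-15183))/(-36554) = 133/65 + (23688 - 1*(-15183))/(-36554) = 133*(1/65) + (23688 + 15183)*(-1/36554) = 133/65 + 38871*(-1/36554) = 133/65 - 5553/5222 = 333581/339430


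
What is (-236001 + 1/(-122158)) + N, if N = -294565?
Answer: -64812881429/122158 ≈ -5.3057e+5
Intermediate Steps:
(-236001 + 1/(-122158)) + N = (-236001 + 1/(-122158)) - 294565 = (-236001 - 1/122158) - 294565 = -28829410159/122158 - 294565 = -64812881429/122158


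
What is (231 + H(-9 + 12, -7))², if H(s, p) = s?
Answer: 54756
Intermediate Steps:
(231 + H(-9 + 12, -7))² = (231 + (-9 + 12))² = (231 + 3)² = 234² = 54756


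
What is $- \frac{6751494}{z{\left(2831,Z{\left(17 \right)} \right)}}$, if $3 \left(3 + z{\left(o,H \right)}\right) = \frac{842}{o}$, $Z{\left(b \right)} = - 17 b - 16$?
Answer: $\frac{57340438542}{24637} \approx 2.3274 \cdot 10^{6}$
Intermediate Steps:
$Z{\left(b \right)} = -16 - 17 b$
$z{\left(o,H \right)} = -3 + \frac{842}{3 o}$ ($z{\left(o,H \right)} = -3 + \frac{842 \frac{1}{o}}{3} = -3 + \frac{842}{3 o}$)
$- \frac{6751494}{z{\left(2831,Z{\left(17 \right)} \right)}} = - \frac{6751494}{-3 + \frac{842}{3 \cdot 2831}} = - \frac{6751494}{-3 + \frac{842}{3} \cdot \frac{1}{2831}} = - \frac{6751494}{-3 + \frac{842}{8493}} = - \frac{6751494}{- \frac{24637}{8493}} = \left(-6751494\right) \left(- \frac{8493}{24637}\right) = \frac{57340438542}{24637}$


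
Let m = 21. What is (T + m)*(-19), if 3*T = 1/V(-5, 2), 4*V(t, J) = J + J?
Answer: -1216/3 ≈ -405.33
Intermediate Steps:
V(t, J) = J/2 (V(t, J) = (J + J)/4 = (2*J)/4 = J/2)
T = ⅓ (T = 1/(3*(((½)*2))) = (⅓)/1 = (⅓)*1 = ⅓ ≈ 0.33333)
(T + m)*(-19) = (⅓ + 21)*(-19) = (64/3)*(-19) = -1216/3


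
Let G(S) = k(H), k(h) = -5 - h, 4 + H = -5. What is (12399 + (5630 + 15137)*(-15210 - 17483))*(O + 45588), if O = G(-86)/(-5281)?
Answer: -163450896107781568/5281 ≈ -3.0951e+13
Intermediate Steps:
H = -9 (H = -4 - 5 = -9)
G(S) = 4 (G(S) = -5 - 1*(-9) = -5 + 9 = 4)
O = -4/5281 (O = 4/(-5281) = 4*(-1/5281) = -4/5281 ≈ -0.00075743)
(12399 + (5630 + 15137)*(-15210 - 17483))*(O + 45588) = (12399 + (5630 + 15137)*(-15210 - 17483))*(-4/5281 + 45588) = (12399 + 20767*(-32693))*(240750224/5281) = (12399 - 678935531)*(240750224/5281) = -678923132*240750224/5281 = -163450896107781568/5281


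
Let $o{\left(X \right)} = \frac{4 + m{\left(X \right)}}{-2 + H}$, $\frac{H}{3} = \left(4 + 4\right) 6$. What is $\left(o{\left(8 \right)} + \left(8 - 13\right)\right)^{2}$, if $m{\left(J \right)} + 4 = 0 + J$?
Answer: $\frac{123201}{5041} \approx 24.44$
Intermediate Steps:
$m{\left(J \right)} = -4 + J$ ($m{\left(J \right)} = -4 + \left(0 + J\right) = -4 + J$)
$H = 144$ ($H = 3 \left(4 + 4\right) 6 = 3 \cdot 8 \cdot 6 = 3 \cdot 48 = 144$)
$o{\left(X \right)} = \frac{X}{142}$ ($o{\left(X \right)} = \frac{4 + \left(-4 + X\right)}{-2 + 144} = \frac{X}{142}$)
$\left(o{\left(8 \right)} + \left(8 - 13\right)\right)^{2} = \left(\frac{1}{142} \cdot 8 + \left(8 - 13\right)\right)^{2} = \left(\frac{4}{71} + \left(8 - 13\right)\right)^{2} = \left(\frac{4}{71} - 5\right)^{2} = \left(- \frac{351}{71}\right)^{2} = \frac{123201}{5041}$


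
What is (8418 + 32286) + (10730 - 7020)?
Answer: 44414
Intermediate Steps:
(8418 + 32286) + (10730 - 7020) = 40704 + 3710 = 44414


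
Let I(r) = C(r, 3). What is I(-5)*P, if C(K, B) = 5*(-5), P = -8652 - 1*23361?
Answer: 800325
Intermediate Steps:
P = -32013 (P = -8652 - 23361 = -32013)
C(K, B) = -25
I(r) = -25
I(-5)*P = -25*(-32013) = 800325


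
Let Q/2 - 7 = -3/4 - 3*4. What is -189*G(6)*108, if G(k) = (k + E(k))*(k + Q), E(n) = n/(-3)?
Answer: 449064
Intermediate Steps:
Q = -23/2 (Q = 14 + 2*(-3/4 - 3*4) = 14 + 2*(-3*1/4 - 12) = 14 + 2*(-3/4 - 12) = 14 + 2*(-51/4) = 14 - 51/2 = -23/2 ≈ -11.500)
E(n) = -n/3 (E(n) = n*(-1/3) = -n/3)
G(k) = 2*k*(-23/2 + k)/3 (G(k) = (k - k/3)*(k - 23/2) = (2*k/3)*(-23/2 + k) = 2*k*(-23/2 + k)/3)
-189*G(6)*108 = -63*6*(-23 + 2*6)*108 = -63*6*(-23 + 12)*108 = -63*6*(-11)*108 = -189*(-22)*108 = 4158*108 = 449064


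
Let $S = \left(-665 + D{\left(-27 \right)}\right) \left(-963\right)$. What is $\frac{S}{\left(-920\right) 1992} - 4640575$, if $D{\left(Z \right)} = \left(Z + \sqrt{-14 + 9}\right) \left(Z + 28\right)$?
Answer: $- \frac{708708669533}{152720} + \frac{321 i \sqrt{5}}{610880} \approx -4.6406 \cdot 10^{6} + 0.001175 i$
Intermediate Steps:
$D{\left(Z \right)} = \left(28 + Z\right) \left(Z + i \sqrt{5}\right)$ ($D{\left(Z \right)} = \left(Z + \sqrt{-5}\right) \left(28 + Z\right) = \left(Z + i \sqrt{5}\right) \left(28 + Z\right) = \left(28 + Z\right) \left(Z + i \sqrt{5}\right)$)
$S = 666396 - 963 i \sqrt{5}$ ($S = \left(-665 + \left(\left(-27\right)^{2} + 28 \left(-27\right) + 28 i \sqrt{5} + i \left(-27\right) \sqrt{5}\right)\right) \left(-963\right) = \left(-665 + \left(729 - 756 + 28 i \sqrt{5} - 27 i \sqrt{5}\right)\right) \left(-963\right) = \left(-665 - \left(27 - i \sqrt{5}\right)\right) \left(-963\right) = \left(-692 + i \sqrt{5}\right) \left(-963\right) = 666396 - 963 i \sqrt{5} \approx 6.664 \cdot 10^{5} - 2153.3 i$)
$\frac{S}{\left(-920\right) 1992} - 4640575 = \frac{666396 - 963 i \sqrt{5}}{\left(-920\right) 1992} - 4640575 = \frac{666396 - 963 i \sqrt{5}}{-1832640} - 4640575 = \left(666396 - 963 i \sqrt{5}\right) \left(- \frac{1}{1832640}\right) - 4640575 = \left(- \frac{55533}{152720} + \frac{321 i \sqrt{5}}{610880}\right) - 4640575 = - \frac{708708669533}{152720} + \frac{321 i \sqrt{5}}{610880}$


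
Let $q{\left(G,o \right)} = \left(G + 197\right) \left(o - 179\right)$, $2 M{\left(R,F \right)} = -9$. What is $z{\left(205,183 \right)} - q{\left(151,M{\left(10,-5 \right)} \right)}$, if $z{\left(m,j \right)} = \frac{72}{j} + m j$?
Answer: $\frac{6183777}{61} \approx 1.0137 \cdot 10^{5}$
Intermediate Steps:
$M{\left(R,F \right)} = - \frac{9}{2}$ ($M{\left(R,F \right)} = \frac{1}{2} \left(-9\right) = - \frac{9}{2}$)
$z{\left(m,j \right)} = \frac{72}{j} + j m$
$q{\left(G,o \right)} = \left(-179 + o\right) \left(197 + G\right)$ ($q{\left(G,o \right)} = \left(197 + G\right) \left(-179 + o\right) = \left(-179 + o\right) \left(197 + G\right)$)
$z{\left(205,183 \right)} - q{\left(151,M{\left(10,-5 \right)} \right)} = \left(\frac{72}{183} + 183 \cdot 205\right) - \left(-35263 - 27029 + 197 \left(- \frac{9}{2}\right) + 151 \left(- \frac{9}{2}\right)\right) = \left(72 \cdot \frac{1}{183} + 37515\right) - \left(-35263 - 27029 - \frac{1773}{2} - \frac{1359}{2}\right) = \left(\frac{24}{61} + 37515\right) - -63858 = \frac{2288439}{61} + 63858 = \frac{6183777}{61}$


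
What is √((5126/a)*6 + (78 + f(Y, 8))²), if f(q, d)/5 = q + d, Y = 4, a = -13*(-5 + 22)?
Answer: 4*√57708183/221 ≈ 137.49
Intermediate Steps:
a = -221 (a = -13*17 = -221)
f(q, d) = 5*d + 5*q (f(q, d) = 5*(q + d) = 5*(d + q) = 5*d + 5*q)
√((5126/a)*6 + (78 + f(Y, 8))²) = √((5126/(-221))*6 + (78 + (5*8 + 5*4))²) = √((5126*(-1/221))*6 + (78 + (40 + 20))²) = √(-5126/221*6 + (78 + 60)²) = √(-30756/221 + 138²) = √(-30756/221 + 19044) = √(4177968/221) = 4*√57708183/221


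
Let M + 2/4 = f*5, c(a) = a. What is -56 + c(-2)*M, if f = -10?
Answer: 45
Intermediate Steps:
M = -101/2 (M = -½ - 10*5 = -½ - 50 = -101/2 ≈ -50.500)
-56 + c(-2)*M = -56 - 2*(-101/2) = -56 + 101 = 45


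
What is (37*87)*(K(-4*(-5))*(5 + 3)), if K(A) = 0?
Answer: 0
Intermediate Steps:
(37*87)*(K(-4*(-5))*(5 + 3)) = (37*87)*(0*(5 + 3)) = 3219*(0*8) = 3219*0 = 0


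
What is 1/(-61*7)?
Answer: -1/427 ≈ -0.0023419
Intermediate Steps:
1/(-61*7) = 1/(-427) = -1/427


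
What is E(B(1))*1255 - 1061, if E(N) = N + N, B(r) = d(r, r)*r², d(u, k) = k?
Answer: 1449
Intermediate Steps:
B(r) = r³ (B(r) = r*r² = r³)
E(N) = 2*N
E(B(1))*1255 - 1061 = (2*1³)*1255 - 1061 = (2*1)*1255 - 1061 = 2*1255 - 1061 = 2510 - 1061 = 1449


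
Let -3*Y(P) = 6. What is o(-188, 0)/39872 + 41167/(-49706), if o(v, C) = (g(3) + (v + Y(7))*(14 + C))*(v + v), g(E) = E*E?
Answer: 2994021077/123867352 ≈ 24.171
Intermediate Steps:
Y(P) = -2 (Y(P) = -⅓*6 = -2)
g(E) = E²
o(v, C) = 2*v*(9 + (-2 + v)*(14 + C)) (o(v, C) = (3² + (v - 2)*(14 + C))*(v + v) = (9 + (-2 + v)*(14 + C))*(2*v) = 2*v*(9 + (-2 + v)*(14 + C)))
o(-188, 0)/39872 + 41167/(-49706) = (2*(-188)*(-19 - 2*0 + 14*(-188) + 0*(-188)))/39872 + 41167/(-49706) = (2*(-188)*(-19 + 0 - 2632 + 0))*(1/39872) + 41167*(-1/49706) = (2*(-188)*(-2651))*(1/39872) - 41167/49706 = 996776*(1/39872) - 41167/49706 = 124597/4984 - 41167/49706 = 2994021077/123867352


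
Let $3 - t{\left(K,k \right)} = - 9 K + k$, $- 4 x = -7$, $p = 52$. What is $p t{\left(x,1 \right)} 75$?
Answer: $69225$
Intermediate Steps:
$x = \frac{7}{4}$ ($x = \left(- \frac{1}{4}\right) \left(-7\right) = \frac{7}{4} \approx 1.75$)
$t{\left(K,k \right)} = 3 - k + 9 K$ ($t{\left(K,k \right)} = 3 - \left(- 9 K + k\right) = 3 - \left(k - 9 K\right) = 3 + \left(- k + 9 K\right) = 3 - k + 9 K$)
$p t{\left(x,1 \right)} 75 = 52 \left(3 - 1 + 9 \cdot \frac{7}{4}\right) 75 = 52 \left(3 - 1 + \frac{63}{4}\right) 75 = 52 \cdot \frac{71}{4} \cdot 75 = 923 \cdot 75 = 69225$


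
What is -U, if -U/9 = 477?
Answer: 4293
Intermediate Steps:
U = -4293 (U = -9*477 = -4293)
-U = -1*(-4293) = 4293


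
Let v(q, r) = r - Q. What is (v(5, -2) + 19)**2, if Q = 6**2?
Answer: 361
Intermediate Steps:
Q = 36
v(q, r) = -36 + r (v(q, r) = r - 1*36 = r - 36 = -36 + r)
(v(5, -2) + 19)**2 = ((-36 - 2) + 19)**2 = (-38 + 19)**2 = (-19)**2 = 361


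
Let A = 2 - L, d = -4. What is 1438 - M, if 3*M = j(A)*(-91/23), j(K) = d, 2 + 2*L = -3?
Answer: 98858/69 ≈ 1432.7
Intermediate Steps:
L = -5/2 (L = -1 + (1/2)*(-3) = -1 - 3/2 = -5/2 ≈ -2.5000)
A = 9/2 (A = 2 - 1*(-5/2) = 2 + 5/2 = 9/2 ≈ 4.5000)
j(K) = -4
M = 364/69 (M = (-(-364)/23)/3 = (-4*(-91/23))/3 = (1/3)*(364/23) = 364/69 ≈ 5.2754)
1438 - M = 1438 - 1*364/69 = 1438 - 364/69 = 98858/69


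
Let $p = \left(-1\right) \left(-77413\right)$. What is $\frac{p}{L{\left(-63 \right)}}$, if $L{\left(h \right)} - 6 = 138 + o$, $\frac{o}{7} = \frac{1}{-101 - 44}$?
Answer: $\frac{11224885}{20873} \approx 537.77$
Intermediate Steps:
$p = 77413$
$o = - \frac{7}{145}$ ($o = \frac{7}{-101 - 44} = \frac{7}{-145} = 7 \left(- \frac{1}{145}\right) = - \frac{7}{145} \approx -0.048276$)
$L{\left(h \right)} = \frac{20873}{145}$ ($L{\left(h \right)} = 6 + \left(138 - \frac{7}{145}\right) = 6 + \frac{20003}{145} = \frac{20873}{145}$)
$\frac{p}{L{\left(-63 \right)}} = \frac{77413}{\frac{20873}{145}} = 77413 \cdot \frac{145}{20873} = \frac{11224885}{20873}$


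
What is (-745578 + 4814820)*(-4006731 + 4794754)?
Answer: 3206656288566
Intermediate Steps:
(-745578 + 4814820)*(-4006731 + 4794754) = 4069242*788023 = 3206656288566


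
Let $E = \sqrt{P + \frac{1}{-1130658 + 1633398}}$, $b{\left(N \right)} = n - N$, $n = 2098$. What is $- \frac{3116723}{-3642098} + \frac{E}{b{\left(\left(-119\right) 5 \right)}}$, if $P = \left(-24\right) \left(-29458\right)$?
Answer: $\frac{3116723}{3642098} + \frac{\sqrt{101298450053085}}{32235210} \approx 1.168$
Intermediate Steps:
$b{\left(N \right)} = 2098 - N$
$P = 706992$
$E = \frac{\sqrt{101298450053085}}{11970}$ ($E = \sqrt{706992 + \frac{1}{-1130658 + 1633398}} = \sqrt{706992 + \frac{1}{502740}} = \sqrt{\frac{355433158081}{502740}} = \frac{\sqrt{101298450053085}}{11970} \approx 840.83$)
$- \frac{3116723}{-3642098} + \frac{E}{b{\left(\left(-119\right) 5 \right)}} = - \frac{3116723}{-3642098} + \frac{\frac{1}{11970} \sqrt{101298450053085}}{2098 - \left(-119\right) 5} = \left(-3116723\right) \left(- \frac{1}{3642098}\right) + \frac{\frac{1}{11970} \sqrt{101298450053085}}{2098 - -595} = \frac{3116723}{3642098} + \frac{\frac{1}{11970} \sqrt{101298450053085}}{2098 + 595} = \frac{3116723}{3642098} + \frac{\frac{1}{11970} \sqrt{101298450053085}}{2693} = \frac{3116723}{3642098} + \frac{\sqrt{101298450053085}}{11970} \cdot \frac{1}{2693} = \frac{3116723}{3642098} + \frac{\sqrt{101298450053085}}{32235210}$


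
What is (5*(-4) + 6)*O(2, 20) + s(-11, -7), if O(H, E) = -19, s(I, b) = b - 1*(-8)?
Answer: 267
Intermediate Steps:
s(I, b) = 8 + b (s(I, b) = b + 8 = 8 + b)
(5*(-4) + 6)*O(2, 20) + s(-11, -7) = (5*(-4) + 6)*(-19) + (8 - 7) = (-20 + 6)*(-19) + 1 = -14*(-19) + 1 = 266 + 1 = 267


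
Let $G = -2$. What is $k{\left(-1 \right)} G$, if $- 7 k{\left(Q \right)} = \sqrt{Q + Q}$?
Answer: $\frac{2 i \sqrt{2}}{7} \approx 0.40406 i$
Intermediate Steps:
$k{\left(Q \right)} = - \frac{\sqrt{2} \sqrt{Q}}{7}$ ($k{\left(Q \right)} = - \frac{\sqrt{Q + Q}}{7} = - \frac{\sqrt{2 Q}}{7} = - \frac{\sqrt{2} \sqrt{Q}}{7}$)
$k{\left(-1 \right)} G = - \frac{\sqrt{2} \sqrt{-1}}{7} \left(-2\right) = - \frac{\sqrt{2} i}{7} \left(-2\right) = - \frac{i \sqrt{2}}{7} \left(-2\right) = \frac{2 i \sqrt{2}}{7}$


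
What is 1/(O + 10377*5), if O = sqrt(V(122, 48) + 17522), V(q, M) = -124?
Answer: 51885/2692035827 - sqrt(17398)/2692035827 ≈ 1.9225e-5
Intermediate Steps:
O = sqrt(17398) (O = sqrt(-124 + 17522) = sqrt(17398) ≈ 131.90)
1/(O + 10377*5) = 1/(sqrt(17398) + 10377*5) = 1/(sqrt(17398) + 51885) = 1/(51885 + sqrt(17398))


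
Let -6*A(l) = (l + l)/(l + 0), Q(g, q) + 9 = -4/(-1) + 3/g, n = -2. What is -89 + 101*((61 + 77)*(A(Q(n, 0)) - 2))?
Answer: -32611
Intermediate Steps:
Q(g, q) = -5 + 3/g (Q(g, q) = -9 + (-4/(-1) + 3/g) = -9 + (-4*(-1) + 3/g) = -9 + (4 + 3/g) = -5 + 3/g)
A(l) = -⅓ (A(l) = -(l + l)/(6*(l + 0)) = -2*l/(6*l) = -⅙*2 = -⅓)
-89 + 101*((61 + 77)*(A(Q(n, 0)) - 2)) = -89 + 101*((61 + 77)*(-⅓ - 2)) = -89 + 101*(138*(-7/3)) = -89 + 101*(-322) = -89 - 32522 = -32611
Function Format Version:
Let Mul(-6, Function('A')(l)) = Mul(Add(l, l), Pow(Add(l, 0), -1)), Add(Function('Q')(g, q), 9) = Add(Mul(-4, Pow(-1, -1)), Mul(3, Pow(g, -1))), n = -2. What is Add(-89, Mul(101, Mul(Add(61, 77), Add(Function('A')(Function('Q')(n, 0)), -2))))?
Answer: -32611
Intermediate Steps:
Function('Q')(g, q) = Add(-5, Mul(3, Pow(g, -1))) (Function('Q')(g, q) = Add(-9, Add(Mul(-4, Pow(-1, -1)), Mul(3, Pow(g, -1)))) = Add(-9, Add(Mul(-4, -1), Mul(3, Pow(g, -1)))) = Add(-9, Add(4, Mul(3, Pow(g, -1)))) = Add(-5, Mul(3, Pow(g, -1))))
Function('A')(l) = Rational(-1, 3) (Function('A')(l) = Mul(Rational(-1, 6), Mul(Add(l, l), Pow(Add(l, 0), -1))) = Mul(Rational(-1, 6), Mul(Mul(2, l), Pow(l, -1))) = Mul(Rational(-1, 6), 2) = Rational(-1, 3))
Add(-89, Mul(101, Mul(Add(61, 77), Add(Function('A')(Function('Q')(n, 0)), -2)))) = Add(-89, Mul(101, Mul(Add(61, 77), Add(Rational(-1, 3), -2)))) = Add(-89, Mul(101, Mul(138, Rational(-7, 3)))) = Add(-89, Mul(101, -322)) = Add(-89, -32522) = -32611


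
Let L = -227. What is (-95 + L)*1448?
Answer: -466256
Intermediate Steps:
(-95 + L)*1448 = (-95 - 227)*1448 = -322*1448 = -466256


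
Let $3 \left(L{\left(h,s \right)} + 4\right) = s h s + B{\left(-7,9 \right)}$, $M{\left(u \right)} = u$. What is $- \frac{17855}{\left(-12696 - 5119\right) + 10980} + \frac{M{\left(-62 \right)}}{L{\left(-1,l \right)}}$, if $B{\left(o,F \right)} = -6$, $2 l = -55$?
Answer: $\frac{12076435}{4233599} \approx 2.8525$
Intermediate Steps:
$l = - \frac{55}{2}$ ($l = \frac{1}{2} \left(-55\right) = - \frac{55}{2} \approx -27.5$)
$L{\left(h,s \right)} = -6 + \frac{h s^{2}}{3}$ ($L{\left(h,s \right)} = -4 + \frac{s h s - 6}{3} = -4 + \frac{h s s - 6}{3} = -4 + \frac{h s^{2} - 6}{3} = -4 + \frac{-6 + h s^{2}}{3} = -4 + \left(-2 + \frac{h s^{2}}{3}\right) = -6 + \frac{h s^{2}}{3}$)
$- \frac{17855}{\left(-12696 - 5119\right) + 10980} + \frac{M{\left(-62 \right)}}{L{\left(-1,l \right)}} = - \frac{17855}{\left(-12696 - 5119\right) + 10980} - \frac{62}{-6 + \frac{1}{3} \left(-1\right) \left(- \frac{55}{2}\right)^{2}} = - \frac{17855}{-17815 + 10980} - \frac{62}{-6 + \frac{1}{3} \left(-1\right) \frac{3025}{4}} = - \frac{17855}{-6835} - \frac{62}{-6 - \frac{3025}{12}} = \left(-17855\right) \left(- \frac{1}{6835}\right) - \frac{62}{- \frac{3097}{12}} = \frac{3571}{1367} - - \frac{744}{3097} = \frac{3571}{1367} + \frac{744}{3097} = \frac{12076435}{4233599}$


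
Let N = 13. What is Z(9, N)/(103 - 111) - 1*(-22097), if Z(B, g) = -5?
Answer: 176781/8 ≈ 22098.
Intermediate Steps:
Z(9, N)/(103 - 111) - 1*(-22097) = -5/(103 - 111) - 1*(-22097) = -5/(-8) + 22097 = -5*(-1/8) + 22097 = 5/8 + 22097 = 176781/8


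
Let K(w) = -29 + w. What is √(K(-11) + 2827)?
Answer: √2787 ≈ 52.792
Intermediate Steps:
√(K(-11) + 2827) = √((-29 - 11) + 2827) = √(-40 + 2827) = √2787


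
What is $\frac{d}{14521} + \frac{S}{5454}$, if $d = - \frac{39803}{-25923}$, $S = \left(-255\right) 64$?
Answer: $- \frac{341282553611}{114057648549} \approx -2.9922$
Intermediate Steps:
$S = -16320$
$d = \frac{39803}{25923}$ ($d = \left(-39803\right) \left(- \frac{1}{25923}\right) = \frac{39803}{25923} \approx 1.5354$)
$\frac{d}{14521} + \frac{S}{5454} = \frac{39803}{25923 \cdot 14521} - \frac{16320}{5454} = \frac{39803}{25923} \cdot \frac{1}{14521} - \frac{2720}{909} = \frac{39803}{376427883} - \frac{2720}{909} = - \frac{341282553611}{114057648549}$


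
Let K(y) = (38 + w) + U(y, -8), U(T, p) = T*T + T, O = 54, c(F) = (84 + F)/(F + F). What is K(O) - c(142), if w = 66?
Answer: 436395/142 ≈ 3073.2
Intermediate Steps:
c(F) = (84 + F)/(2*F) (c(F) = (84 + F)/((2*F)) = (84 + F)*(1/(2*F)) = (84 + F)/(2*F))
U(T, p) = T + T² (U(T, p) = T² + T = T + T²)
K(y) = 104 + y*(1 + y) (K(y) = (38 + 66) + y*(1 + y) = 104 + y*(1 + y))
K(O) - c(142) = (104 + 54*(1 + 54)) - (84 + 142)/(2*142) = (104 + 54*55) - 226/(2*142) = (104 + 2970) - 1*113/142 = 3074 - 113/142 = 436395/142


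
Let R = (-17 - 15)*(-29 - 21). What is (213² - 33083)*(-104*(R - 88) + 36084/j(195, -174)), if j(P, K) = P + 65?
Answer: -125465848314/65 ≈ -1.9302e+9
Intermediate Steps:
R = 1600 (R = -32*(-50) = 1600)
j(P, K) = 65 + P
(213² - 33083)*(-104*(R - 88) + 36084/j(195, -174)) = (213² - 33083)*(-104*(1600 - 88) + 36084/(65 + 195)) = (45369 - 33083)*(-104*1512 + 36084/260) = 12286*(-157248 + 36084*(1/260)) = 12286*(-157248 + 9021/65) = 12286*(-10212099/65) = -125465848314/65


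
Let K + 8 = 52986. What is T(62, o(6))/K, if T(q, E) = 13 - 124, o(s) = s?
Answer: -111/52978 ≈ -0.0020952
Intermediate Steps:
T(q, E) = -111
K = 52978 (K = -8 + 52986 = 52978)
T(62, o(6))/K = -111/52978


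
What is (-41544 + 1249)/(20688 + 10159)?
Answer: -40295/30847 ≈ -1.3063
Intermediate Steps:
(-41544 + 1249)/(20688 + 10159) = -40295/30847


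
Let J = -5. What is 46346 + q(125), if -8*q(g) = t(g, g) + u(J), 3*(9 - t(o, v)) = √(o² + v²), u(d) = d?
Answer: 92691/2 + 125*√2/24 ≈ 46353.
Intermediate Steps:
t(o, v) = 9 - √(o² + v²)/3
q(g) = -½ + √2*√(g²)/24 (q(g) = -((9 - √(g² + g²)/3) - 5)/8 = -((9 - √2*√(g²)/3) - 5)/8 = -(4 - √2*√(g²)/3)/8 = -½ + √2*√(g²)/24)
46346 + q(125) = 46346 + (-½ + √2*√(125²)/24) = 46346 + (-½ + √2*√15625/24) = 46346 + (-½ + (1/24)*√2*125) = 46346 + (-½ + 125*√2/24) = 92691/2 + 125*√2/24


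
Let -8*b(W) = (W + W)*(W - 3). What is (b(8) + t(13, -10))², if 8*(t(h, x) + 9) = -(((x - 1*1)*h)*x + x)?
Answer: 154449/4 ≈ 38612.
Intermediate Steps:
b(W) = -W*(-3 + W)/4 (b(W) = -(W + W)*(W - 3)/8 = -2*W*(-3 + W)/8 = -W*(-3 + W)/4)
t(h, x) = -9 - x/8 - h*x*(-1 + x)/8 (t(h, x) = -9 + (-(((x - 1*1)*h)*x + x))/8 = -9 + (-(((x - 1)*h)*x + x))/8 = -9 + (-(((-1 + x)*h)*x + x))/8 = -9 + (-((h*(-1 + x))*x + x))/8 = -9 + (-(h*x*(-1 + x) + x))/8 = -9 + (-(x + h*x*(-1 + x)))/8 = -9 + (-x - h*x*(-1 + x))/8 = -9 + (-x/8 - h*x*(-1 + x)/8) = -9 - x/8 - h*x*(-1 + x)/8)
(b(8) + t(13, -10))² = ((¼)*8*(3 - 1*8) + (-9 - ⅛*(-10) - ⅛*13*(-10)² + (⅛)*13*(-10)))² = ((¼)*8*(3 - 8) + (-9 + 5/4 - ⅛*13*100 - 65/4))² = ((¼)*8*(-5) + (-9 + 5/4 - 325/2 - 65/4))² = (-10 - 373/2)² = (-393/2)² = 154449/4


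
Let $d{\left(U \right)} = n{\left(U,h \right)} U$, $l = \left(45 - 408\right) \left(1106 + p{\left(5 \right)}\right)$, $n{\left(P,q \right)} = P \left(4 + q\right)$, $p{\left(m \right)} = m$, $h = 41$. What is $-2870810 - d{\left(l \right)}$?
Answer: $-7319038844015$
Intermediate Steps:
$l = -403293$ ($l = \left(45 - 408\right) \left(1106 + 5\right) = \left(-363\right) 1111 = -403293$)
$d{\left(U \right)} = 45 U^{2}$ ($d{\left(U \right)} = U \left(4 + 41\right) U = U 45 U = 45 U U = 45 U^{2}$)
$-2870810 - d{\left(l \right)} = -2870810 - 45 \left(-403293\right)^{2} = -2870810 - 45 \cdot 162645243849 = -2870810 - 7319035973205 = -7319038844015$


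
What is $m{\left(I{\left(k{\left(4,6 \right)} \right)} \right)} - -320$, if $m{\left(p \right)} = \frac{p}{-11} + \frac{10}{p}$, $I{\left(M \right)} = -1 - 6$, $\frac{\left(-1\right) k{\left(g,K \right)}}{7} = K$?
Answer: $\frac{24579}{77} \approx 319.21$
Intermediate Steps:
$k{\left(g,K \right)} = - 7 K$
$I{\left(M \right)} = -7$ ($I{\left(M \right)} = -1 - 6 = -7$)
$m{\left(p \right)} = \frac{10}{p} - \frac{p}{11}$ ($m{\left(p \right)} = p \left(- \frac{1}{11}\right) + \frac{10}{p} = - \frac{p}{11} + \frac{10}{p} = \frac{10}{p} - \frac{p}{11}$)
$m{\left(I{\left(k{\left(4,6 \right)} \right)} \right)} - -320 = \left(\frac{10}{-7} - - \frac{7}{11}\right) - -320 = \left(10 \left(- \frac{1}{7}\right) + \frac{7}{11}\right) + 320 = \left(- \frac{10}{7} + \frac{7}{11}\right) + 320 = - \frac{61}{77} + 320 = \frac{24579}{77}$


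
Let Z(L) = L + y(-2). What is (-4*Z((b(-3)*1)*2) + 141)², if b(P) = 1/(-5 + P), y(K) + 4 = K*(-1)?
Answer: 22500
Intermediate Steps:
y(K) = -4 - K (y(K) = -4 + K*(-1) = -4 - K)
Z(L) = -2 + L (Z(L) = L + (-4 - 1*(-2)) = L + (-4 + 2) = L - 2 = -2 + L)
(-4*Z((b(-3)*1)*2) + 141)² = (-4*(-2 + (1/(-5 - 3))*2) + 141)² = (-4*(-2 + (1/(-8))*2) + 141)² = (-4*(-2 - ⅛*1*2) + 141)² = (-4*(-2 - ⅛*2) + 141)² = (-4*(-2 - ¼) + 141)² = (-4*(-9/4) + 141)² = (9 + 141)² = 150² = 22500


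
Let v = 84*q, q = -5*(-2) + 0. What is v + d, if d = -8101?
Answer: -7261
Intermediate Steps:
q = 10 (q = 10 + 0 = 10)
v = 840 (v = 84*10 = 840)
v + d = 840 - 8101 = -7261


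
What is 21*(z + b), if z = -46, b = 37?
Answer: -189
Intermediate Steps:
21*(z + b) = 21*(-46 + 37) = 21*(-9) = -189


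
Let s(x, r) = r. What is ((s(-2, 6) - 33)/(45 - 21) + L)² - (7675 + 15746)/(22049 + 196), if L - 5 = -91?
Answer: 3601774087/474560 ≈ 7589.7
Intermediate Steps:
L = -86 (L = 5 - 91 = -86)
((s(-2, 6) - 33)/(45 - 21) + L)² - (7675 + 15746)/(22049 + 196) = ((6 - 33)/(45 - 21) - 86)² - (7675 + 15746)/(22049 + 196) = (-27/24 - 86)² - 23421/22245 = (-27*1/24 - 86)² - 23421/22245 = (-9/8 - 86)² - 1*7807/7415 = (-697/8)² - 7807/7415 = 485809/64 - 7807/7415 = 3601774087/474560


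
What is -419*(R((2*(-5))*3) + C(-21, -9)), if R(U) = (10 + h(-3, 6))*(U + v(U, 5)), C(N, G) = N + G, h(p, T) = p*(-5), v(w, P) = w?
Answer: 641070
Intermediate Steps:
h(p, T) = -5*p
C(N, G) = G + N
R(U) = 50*U (R(U) = (10 - 5*(-3))*(U + U) = (10 + 15)*(2*U) = 25*(2*U) = 50*U)
-419*(R((2*(-5))*3) + C(-21, -9)) = -419*(50*((2*(-5))*3) + (-9 - 21)) = -419*(50*(-10*3) - 30) = -419*(50*(-30) - 30) = -419*(-1500 - 30) = -419*(-1530) = 641070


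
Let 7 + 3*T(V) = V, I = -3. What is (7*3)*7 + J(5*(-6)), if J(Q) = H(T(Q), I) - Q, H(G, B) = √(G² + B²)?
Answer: 177 + 5*√58/3 ≈ 189.69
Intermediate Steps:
T(V) = -7/3 + V/3
H(G, B) = √(B² + G²)
J(Q) = √(9 + (-7/3 + Q/3)²) - Q (J(Q) = √((-3)² + (-7/3 + Q/3)²) - Q = √(9 + (-7/3 + Q/3)²) - Q)
(7*3)*7 + J(5*(-6)) = (7*3)*7 + (-5*(-6) + √(81 + (-7 + 5*(-6))²)/3) = 21*7 + (-1*(-30) + √(81 + (-7 - 30)²)/3) = 147 + (30 + √(81 + (-37)²)/3) = 147 + (30 + √(81 + 1369)/3) = 147 + (30 + √1450/3) = 147 + (30 + (5*√58)/3) = 147 + (30 + 5*√58/3) = 177 + 5*√58/3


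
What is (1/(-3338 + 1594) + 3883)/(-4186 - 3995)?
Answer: -250813/528432 ≈ -0.47464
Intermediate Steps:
(1/(-3338 + 1594) + 3883)/(-4186 - 3995) = (1/(-1744) + 3883)/(-8181) = (-1/1744 + 3883)*(-1/8181) = (6771951/1744)*(-1/8181) = -250813/528432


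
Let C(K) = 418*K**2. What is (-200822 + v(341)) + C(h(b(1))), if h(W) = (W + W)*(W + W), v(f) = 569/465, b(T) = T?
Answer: -90271741/465 ≈ -1.9413e+5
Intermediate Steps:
v(f) = 569/465 (v(f) = 569*(1/465) = 569/465)
h(W) = 4*W**2 (h(W) = (2*W)*(2*W) = 4*W**2)
(-200822 + v(341)) + C(h(b(1))) = (-200822 + 569/465) + 418*(4*1**2)**2 = -93381661/465 + 418*(4*1)**2 = -93381661/465 + 418*4**2 = -93381661/465 + 418*16 = -93381661/465 + 6688 = -90271741/465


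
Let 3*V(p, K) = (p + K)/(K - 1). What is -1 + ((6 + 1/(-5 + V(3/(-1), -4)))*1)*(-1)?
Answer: -461/68 ≈ -6.7794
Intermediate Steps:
V(p, K) = (K + p)/(3*(-1 + K)) (V(p, K) = ((p + K)/(K - 1))/3 = ((K + p)/(-1 + K))/3 = (K + p)/(3*(-1 + K)))
-1 + ((6 + 1/(-5 + V(3/(-1), -4)))*1)*(-1) = -1 + ((6 + 1/(-5 + (-4 + 3/(-1))/(3*(-1 - 4))))*1)*(-1) = -1 + ((6 + 1/(-5 + (1/3)*(-4 + 3*(-1))/(-5)))*1)*(-1) = -1 + ((6 + 1/(-5 + (1/3)*(-1/5)*(-4 - 3)))*1)*(-1) = -1 + ((6 + 1/(-5 + (1/3)*(-1/5)*(-7)))*1)*(-1) = -1 + ((6 + 1/(-5 + 7/15))*1)*(-1) = -1 + ((6 + 1/(-68/15))*1)*(-1) = -1 + ((6 - 15/68)*1)*(-1) = -1 + ((393/68)*1)*(-1) = -1 + (393/68)*(-1) = -1 - 393/68 = -461/68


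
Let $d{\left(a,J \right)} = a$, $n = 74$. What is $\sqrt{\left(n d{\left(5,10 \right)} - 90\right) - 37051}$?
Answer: $i \sqrt{36771} \approx 191.76 i$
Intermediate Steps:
$\sqrt{\left(n d{\left(5,10 \right)} - 90\right) - 37051} = \sqrt{\left(74 \cdot 5 - 90\right) - 37051} = \sqrt{\left(370 - 90\right) - 37051} = \sqrt{280 - 37051} = \sqrt{-36771} = i \sqrt{36771}$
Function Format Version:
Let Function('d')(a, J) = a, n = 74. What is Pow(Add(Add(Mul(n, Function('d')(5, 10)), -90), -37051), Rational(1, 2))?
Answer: Mul(I, Pow(36771, Rational(1, 2))) ≈ Mul(191.76, I)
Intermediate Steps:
Pow(Add(Add(Mul(n, Function('d')(5, 10)), -90), -37051), Rational(1, 2)) = Pow(Add(Add(Mul(74, 5), -90), -37051), Rational(1, 2)) = Pow(Add(Add(370, -90), -37051), Rational(1, 2)) = Pow(Add(280, -37051), Rational(1, 2)) = Pow(-36771, Rational(1, 2)) = Mul(I, Pow(36771, Rational(1, 2)))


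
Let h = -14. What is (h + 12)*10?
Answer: -20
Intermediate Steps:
(h + 12)*10 = (-14 + 12)*10 = -2*10 = -20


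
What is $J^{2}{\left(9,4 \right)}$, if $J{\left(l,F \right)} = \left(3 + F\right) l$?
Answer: $3969$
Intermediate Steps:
$J{\left(l,F \right)} = l \left(3 + F\right)$
$J^{2}{\left(9,4 \right)} = \left(9 \left(3 + 4\right)\right)^{2} = \left(9 \cdot 7\right)^{2} = 63^{2} = 3969$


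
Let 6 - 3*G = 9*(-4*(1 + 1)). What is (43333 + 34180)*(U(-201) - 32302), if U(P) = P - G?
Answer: -2521420377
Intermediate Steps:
G = 26 (G = 2 - 3*(-4*(1 + 1)) = 2 - 3*(-4*2) = 2 - 3*(-8) = 2 - ⅓*(-72) = 2 + 24 = 26)
U(P) = -26 + P (U(P) = P - 1*26 = P - 26 = -26 + P)
(43333 + 34180)*(U(-201) - 32302) = (43333 + 34180)*((-26 - 201) - 32302) = 77513*(-227 - 32302) = 77513*(-32529) = -2521420377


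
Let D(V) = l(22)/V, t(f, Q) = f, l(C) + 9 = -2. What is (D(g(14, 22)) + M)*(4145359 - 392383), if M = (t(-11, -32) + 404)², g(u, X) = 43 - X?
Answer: 4057489970656/7 ≈ 5.7964e+11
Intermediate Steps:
l(C) = -11 (l(C) = -9 - 2 = -11)
M = 154449 (M = (-11 + 404)² = 393² = 154449)
D(V) = -11/V
(D(g(14, 22)) + M)*(4145359 - 392383) = (-11/(43 - 1*22) + 154449)*(4145359 - 392383) = (-11/(43 - 22) + 154449)*3752976 = (-11/21 + 154449)*3752976 = (3243418/21)*3752976 = 4057489970656/7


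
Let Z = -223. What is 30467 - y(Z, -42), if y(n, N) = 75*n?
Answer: 47192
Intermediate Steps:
30467 - y(Z, -42) = 30467 - 75*(-223) = 30467 - 1*(-16725) = 30467 + 16725 = 47192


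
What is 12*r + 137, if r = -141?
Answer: -1555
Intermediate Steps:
12*r + 137 = 12*(-141) + 137 = -1692 + 137 = -1555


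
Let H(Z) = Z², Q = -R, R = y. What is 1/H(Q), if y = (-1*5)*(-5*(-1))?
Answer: 1/625 ≈ 0.0016000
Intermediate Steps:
y = -25 (y = -5*5 = -25)
R = -25
Q = 25 (Q = -1*(-25) = 25)
1/H(Q) = 1/(25²) = 1/625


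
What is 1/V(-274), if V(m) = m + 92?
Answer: -1/182 ≈ -0.0054945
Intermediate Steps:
V(m) = 92 + m
1/V(-274) = 1/(92 - 274) = 1/(-182) = -1/182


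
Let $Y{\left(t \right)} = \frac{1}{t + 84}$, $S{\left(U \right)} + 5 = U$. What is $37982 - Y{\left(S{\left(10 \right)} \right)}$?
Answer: $\frac{3380397}{89} \approx 37982.0$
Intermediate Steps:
$S{\left(U \right)} = -5 + U$
$Y{\left(t \right)} = \frac{1}{84 + t}$
$37982 - Y{\left(S{\left(10 \right)} \right)} = 37982 - \frac{1}{84 + \left(-5 + 10\right)} = 37982 - \frac{1}{84 + 5} = 37982 - \frac{1}{89} = \frac{3380397}{89}$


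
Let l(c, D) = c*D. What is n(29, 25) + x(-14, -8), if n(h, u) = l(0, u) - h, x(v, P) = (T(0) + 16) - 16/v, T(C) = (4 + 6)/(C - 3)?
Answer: -319/21 ≈ -15.190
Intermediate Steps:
l(c, D) = D*c
T(C) = 10/(-3 + C)
x(v, P) = 38/3 - 16/v (x(v, P) = (10/(-3 + 0) + 16) - 16/v = (10/(-3) + 16) - 16/v = (10*(-1/3) + 16) - 16/v = (-10/3 + 16) - 16/v = 38/3 - 16/v)
n(h, u) = -h (n(h, u) = u*0 - h = 0 - h = -h)
n(29, 25) + x(-14, -8) = -1*29 + (38/3 - 16/(-14)) = -29 + (38/3 - 16*(-1/14)) = -29 + (38/3 + 8/7) = -29 + 290/21 = -319/21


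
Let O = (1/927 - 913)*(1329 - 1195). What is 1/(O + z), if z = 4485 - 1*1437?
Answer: -927/110585404 ≈ -8.3827e-6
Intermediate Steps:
z = 3048 (z = 4485 - 1437 = 3048)
O = -113410900/927 (O = (1/927 - 913)*134 = -846350/927*134 = -113410900/927 ≈ -1.2234e+5)
1/(O + z) = 1/(-113410900/927 + 3048) = 1/(-110585404/927) = -927/110585404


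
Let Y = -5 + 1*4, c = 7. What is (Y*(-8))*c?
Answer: 56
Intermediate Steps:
Y = -1 (Y = -5 + 4 = -1)
(Y*(-8))*c = -1*(-8)*7 = 8*7 = 56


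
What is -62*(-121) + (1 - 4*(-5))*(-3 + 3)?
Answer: 7502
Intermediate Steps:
-62*(-121) + (1 - 4*(-5))*(-3 + 3) = 7502 + (1 + 20)*0 = 7502 + 21*0 = 7502 + 0 = 7502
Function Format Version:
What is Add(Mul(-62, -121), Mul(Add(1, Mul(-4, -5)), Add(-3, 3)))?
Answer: 7502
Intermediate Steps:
Add(Mul(-62, -121), Mul(Add(1, Mul(-4, -5)), Add(-3, 3))) = Add(7502, Mul(Add(1, 20), 0)) = Add(7502, Mul(21, 0)) = Add(7502, 0) = 7502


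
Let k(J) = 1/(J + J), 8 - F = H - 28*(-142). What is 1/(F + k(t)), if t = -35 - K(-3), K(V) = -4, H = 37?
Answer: -62/248311 ≈ -0.00024969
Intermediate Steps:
F = -4005 (F = 8 - (37 - 28*(-142)) = 8 - (37 + 3976) = 8 - 1*4013 = 8 - 4013 = -4005)
t = -31 (t = -35 - 1*(-4) = -35 + 4 = -31)
k(J) = 1/(2*J)
1/(F + k(t)) = 1/(-4005 + (½)/(-31)) = 1/(-4005 + (½)*(-1/31)) = 1/(-4005 - 1/62) = 1/(-248311/62) = -62/248311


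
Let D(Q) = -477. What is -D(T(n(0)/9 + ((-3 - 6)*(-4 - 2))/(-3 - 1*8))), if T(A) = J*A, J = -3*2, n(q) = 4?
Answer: 477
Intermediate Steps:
J = -6
T(A) = -6*A
-D(T(n(0)/9 + ((-3 - 6)*(-4 - 2))/(-3 - 1*8))) = -1*(-477) = 477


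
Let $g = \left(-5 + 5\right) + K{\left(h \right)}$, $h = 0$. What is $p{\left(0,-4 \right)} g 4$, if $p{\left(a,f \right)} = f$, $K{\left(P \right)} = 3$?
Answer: $-48$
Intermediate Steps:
$g = 3$ ($g = \left(-5 + 5\right) + 3 = 0 + 3 = 3$)
$p{\left(0,-4 \right)} g 4 = \left(-4\right) 3 \cdot 4 = \left(-12\right) 4 = -48$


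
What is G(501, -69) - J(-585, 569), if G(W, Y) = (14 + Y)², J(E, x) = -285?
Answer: 3310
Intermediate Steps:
G(501, -69) - J(-585, 569) = (14 - 69)² - 1*(-285) = (-55)² + 285 = 3025 + 285 = 3310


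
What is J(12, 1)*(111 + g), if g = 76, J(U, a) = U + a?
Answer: 2431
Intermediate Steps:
J(12, 1)*(111 + g) = (12 + 1)*(111 + 76) = 13*187 = 2431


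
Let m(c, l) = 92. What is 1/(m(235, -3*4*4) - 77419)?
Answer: -1/77327 ≈ -1.2932e-5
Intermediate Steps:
1/(m(235, -3*4*4) - 77419) = 1/(92 - 77419) = 1/(-77327) = -1/77327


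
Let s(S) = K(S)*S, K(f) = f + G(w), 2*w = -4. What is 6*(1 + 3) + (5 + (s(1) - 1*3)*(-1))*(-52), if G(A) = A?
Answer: -444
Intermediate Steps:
w = -2 (w = (1/2)*(-4) = -2)
K(f) = -2 + f (K(f) = f - 2 = -2 + f)
s(S) = S*(-2 + S) (s(S) = (-2 + S)*S = S*(-2 + S))
6*(1 + 3) + (5 + (s(1) - 1*3)*(-1))*(-52) = 6*(1 + 3) + (5 + (1*(-2 + 1) - 1*3)*(-1))*(-52) = 6*4 + (5 + (1*(-1) - 3)*(-1))*(-52) = 24 + (5 + (-1 - 3)*(-1))*(-52) = 24 + (5 - 4*(-1))*(-52) = 24 + (5 + 4)*(-52) = 24 + 9*(-52) = 24 - 468 = -444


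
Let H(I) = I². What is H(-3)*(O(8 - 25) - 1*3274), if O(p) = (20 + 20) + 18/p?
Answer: -494964/17 ≈ -29116.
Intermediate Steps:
O(p) = 40 + 18/p
H(-3)*(O(8 - 25) - 1*3274) = (-3)²*((40 + 18/(8 - 25)) - 1*3274) = 9*((40 + 18/(-17)) - 3274) = 9*((40 + 18*(-1/17)) - 3274) = 9*((40 - 18/17) - 3274) = 9*(662/17 - 3274) = 9*(-54996/17) = -494964/17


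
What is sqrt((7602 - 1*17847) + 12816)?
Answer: sqrt(2571) ≈ 50.705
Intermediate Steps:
sqrt((7602 - 1*17847) + 12816) = sqrt((7602 - 17847) + 12816) = sqrt(-10245 + 12816) = sqrt(2571)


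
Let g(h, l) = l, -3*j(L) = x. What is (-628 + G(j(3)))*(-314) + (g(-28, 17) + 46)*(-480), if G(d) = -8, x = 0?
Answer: 169464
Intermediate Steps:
j(L) = 0 (j(L) = -⅓*0 = 0)
(-628 + G(j(3)))*(-314) + (g(-28, 17) + 46)*(-480) = (-628 - 8)*(-314) + (17 + 46)*(-480) = -636*(-314) + 63*(-480) = 199704 - 30240 = 169464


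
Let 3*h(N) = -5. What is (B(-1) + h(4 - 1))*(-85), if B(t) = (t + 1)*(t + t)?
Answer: 425/3 ≈ 141.67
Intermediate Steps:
h(N) = -5/3 (h(N) = (1/3)*(-5) = -5/3)
B(t) = 2*t*(1 + t) (B(t) = (1 + t)*(2*t) = 2*t*(1 + t))
(B(-1) + h(4 - 1))*(-85) = (2*(-1)*(1 - 1) - 5/3)*(-85) = (2*(-1)*0 - 5/3)*(-85) = (0 - 5/3)*(-85) = -5/3*(-85) = 425/3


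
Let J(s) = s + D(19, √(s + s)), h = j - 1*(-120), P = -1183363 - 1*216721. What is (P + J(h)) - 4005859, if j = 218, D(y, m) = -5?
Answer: -5405610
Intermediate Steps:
P = -1400084 (P = -1183363 - 216721 = -1400084)
h = 338 (h = 218 - 1*(-120) = 218 + 120 = 338)
J(s) = -5 + s (J(s) = s - 5 = -5 + s)
(P + J(h)) - 4005859 = (-1400084 + (-5 + 338)) - 4005859 = (-1400084 + 333) - 4005859 = -1399751 - 4005859 = -5405610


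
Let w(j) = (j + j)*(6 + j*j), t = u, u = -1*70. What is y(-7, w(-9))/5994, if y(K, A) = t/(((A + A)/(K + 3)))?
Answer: -35/2346651 ≈ -1.4915e-5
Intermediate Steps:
u = -70
t = -70
w(j) = 2*j*(6 + j**2) (w(j) = (2*j)*(6 + j**2) = 2*j*(6 + j**2))
y(K, A) = -35*(3 + K)/A (y(K, A) = -70*(K + 3)/(A + A) = -70*(3 + K)/(2*A) = -35*(3 + K)/A)
y(-7, w(-9))/5994 = (35*(-3 - 1*(-7))/((2*(-9)*(6 + (-9)**2))))/5994 = (35*(-3 + 7)/((2*(-9)*(6 + 81))))*(1/5994) = (35*4/(2*(-9)*87))*(1/5994) = (35*4/(-1566))*(1/5994) = (35*(-1/1566)*4)*(1/5994) = -70/783*1/5994 = -35/2346651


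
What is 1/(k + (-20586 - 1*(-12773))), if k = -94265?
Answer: -1/102078 ≈ -9.7964e-6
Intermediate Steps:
1/(k + (-20586 - 1*(-12773))) = 1/(-94265 + (-20586 - 1*(-12773))) = 1/(-94265 + (-20586 + 12773)) = 1/(-94265 - 7813) = 1/(-102078) = -1/102078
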